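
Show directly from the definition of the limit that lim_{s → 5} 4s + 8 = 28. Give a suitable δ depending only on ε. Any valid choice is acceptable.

δ = ε/4

Let ε > 0. We need δ > 0 so that 0 < |s − 5| < δ implies |(4s + 8) − 28| < ε.
Since (4s + 8) − 28 = 4(s − 5), we have |(4s + 8) − 28| = 4|s − 5|.
So 4|s − 5| < ε exactly when |s − 5| < ε/4.
Choosing δ = ε/4 gives |(4s + 8) − 28| = 4|s − 5| < ε whenever |s − 5| < δ.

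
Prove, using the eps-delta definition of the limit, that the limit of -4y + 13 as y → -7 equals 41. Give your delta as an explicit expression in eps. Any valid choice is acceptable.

Let eps > 0. We need delta > 0 so that 0 < |y + 7| < delta implies |(-4y + 13) − 41| < eps.
Since (-4y + 13) − 41 = -4(y + 7), we have |(-4y + 13) − 41| = 4|y + 7|.
So 4|y + 7| < eps exactly when |y + 7| < eps/4.
Choosing delta = eps/4 gives |(-4y + 13) − 41| = 4|y + 7| < eps whenever |y + 7| < delta.

delta = eps/4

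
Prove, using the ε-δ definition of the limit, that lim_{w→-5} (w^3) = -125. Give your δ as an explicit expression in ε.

Suppose ε > 0. We seek δ > 0 with 0 < |w + 5| < δ ⇒ |w^3 + 125| < ε.
Factor: w^3 + 125 = (w + 5)(w^2 - 5w + 25), so |w^3 + 125| = |w + 5|·|w^2 - 5w + 25|.
Restrict δ ≤ 1. Then |w + 5| < 1 gives |w| < 6, so by the triangle inequality |w^2 - 5w + 25| ≤ 6^2 + 5·6 + 25 = 91.
Hence |w^3 + 125| ≤ 91|w + 5|, which is < ε once |w + 5| < ε/91.
Take δ = min(1, ε/91). If 0 < |w + 5| < δ then both bounds hold and |w^3 + 125| ≤ 91|w + 5| < 91·(ε/91) = ε.

δ = min(1, ε/91)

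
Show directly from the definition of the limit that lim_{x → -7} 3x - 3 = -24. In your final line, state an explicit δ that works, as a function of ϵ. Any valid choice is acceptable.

Fix ϵ > 0. We need δ > 0 so that 0 < |x + 7| < δ implies |(3x - 3) + 24| < ϵ.
|(3x - 3) + 24| = |3x + 21| = 3|x + 7|.
So 3|x + 7| < ϵ exactly when |x + 7| < ϵ/3.
Take δ = ϵ/3. If 0 < |x + 7| < δ then |(3x - 3) + 24| = 3|x + 7| < 3·(ϵ/3) = ϵ.

δ = ϵ/3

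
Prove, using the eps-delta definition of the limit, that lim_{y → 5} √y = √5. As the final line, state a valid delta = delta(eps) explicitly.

delta = min(5, √5·eps)

Let eps > 0 be given. We want delta > 0 such that 0 < |y − 5| < delta implies |√y − √5| < eps.
Multiplying by the conjugate, |√y − √5| = |y − 5|/(√y + √5).
Restrict delta ≤ 5 so that |y − 5| < 5 forces y > 0, and then √y + √5 > √5.
Hence |√y − √5| < |y − 5|/√5, which is < eps once |y − 5| < √5·eps.
Take delta = min(5, √5·eps). If 0 < |y − 5| < delta then y > 0 and |√y − √5| < |y − 5|/√5 < eps.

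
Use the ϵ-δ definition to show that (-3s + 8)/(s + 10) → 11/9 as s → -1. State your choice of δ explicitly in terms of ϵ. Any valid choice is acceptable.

δ = min(9/2, (81/76)ϵ)

Let ϵ > 0. We want δ > 0 with 0 < |s + 1| < δ ⇒ |(-3s + 8)/(s + 10) − (11/9)| < ϵ.
Combining over a common denominator, (-3s + 8)/(s + 10) − (11/9) = [(-3s + 8)·9 − 11·(s + 10)] / [9·(s + 10)] = -38(s + 1) / (9(s + 10)).
So |(-3s + 8)/(s + 10) − (11/9)| = 38|s + 1| / (9·|s + 10|).
Restrict δ ≤ 9/2. Then |s + 1| < 9/2 gives |s + 10| = |(s + 1) + 9| ≥ 9 − 9/2 = 9/2.
Hence |(-3s + 8)/(s + 10) − (11/9)| < 38|s + 1|/(9·(9/2)) = (76/81)|s + 1|, which is < ϵ once |s + 1| < (81/76)ϵ.
Take δ = min(9/2, (81/76)ϵ). Then 0 < |s + 1| < δ forces both bounds, so |(-3s + 8)/(s + 10) − (11/9)| < ϵ.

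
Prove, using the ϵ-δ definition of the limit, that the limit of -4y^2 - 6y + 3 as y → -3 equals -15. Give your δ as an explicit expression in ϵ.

δ = min(2, ϵ/26)

Let ϵ > 0 be given. We want δ > 0 such that 0 < |y + 3| < δ implies |(-4y^2 - 6y + 3) + 15| < ϵ.
(-4y^2 - 6y + 3) + 15 = -4y^2 - 6y + 18 = (y + 3)(-4y + 6).
So |(-4y^2 - 6y + 3) + 15| = |y + 3|·|-4y + 6|.
Require δ ≤ 2. Then |y + 3| < 2 gives |y| < 5, and by the triangle inequality |-4y + 6| ≤ 4·5 + 6 = 26.
Hence |(-4y^2 - 6y + 3) + 15| ≤ 26|y + 3| < ϵ provided |y + 3| < ϵ/26.
Choosing δ = min(2, ϵ/26) ensures both conditions, hence |(-4y^2 - 6y + 3) + 15| < ϵ.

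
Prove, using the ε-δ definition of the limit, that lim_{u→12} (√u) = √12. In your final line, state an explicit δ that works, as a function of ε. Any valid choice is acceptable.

Fix ε > 0. We want δ > 0 such that 0 < |u − 12| < δ implies |√u − √12| < ε.
Rationalise: √u − √12 = (u − 12)/(√u + √12), so |√u − √12| = |u − 12|/(√u + √12).
Restrict δ ≤ 12 so that |u − 12| < 12 forces u > 0, and then √u + √12 > √12.
Hence |√u − √12| < |u − 12|/√12, which is < ε once |u − 12| < √12·ε.
Take δ = min(12, √12·ε). If 0 < |u − 12| < δ then u > 0 and |√u − √12| < |u − 12|/√12 < ε.

δ = min(12, √12·ε)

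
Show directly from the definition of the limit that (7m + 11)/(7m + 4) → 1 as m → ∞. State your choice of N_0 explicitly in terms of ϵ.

N_0 = 1/ϵ

Let ϵ > 0. For m ≥ 1, |(7m + 11)/(7m + 4) − 1| = |49|/(7(7m + 4)) = 49/(7(7m + 4)).
Since 7m + 4 ≥ 7m for m ≥ 1, this is ≤ 49/(7·7m) = 1/m.
So |(7m + 11)/(7m + 4) − 1| < ϵ whenever m > 1/ϵ.
Take N_0 = 1/ϵ. If m > N_0 then |(7m + 11)/(7m + 4) − 1| ≤ 1/m < ϵ.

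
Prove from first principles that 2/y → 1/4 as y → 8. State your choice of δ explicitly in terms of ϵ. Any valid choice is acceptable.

δ = min(4, 16ϵ)

Let ϵ > 0. We seek δ > 0 such that 0 < |y − 8| < δ implies |2/y − (1/4)| < ϵ.
|2/y − (1/4)| = 2·|8 − y|/(8·|y|) = 2|y − 8|/(8|y|).
Restrict δ ≤ 4. Then |y − 8| < 4 gives |y| > 4, so 8|y| > 32.
Then |2/y − (1/4)| < 2|y − 8|/32, which is < ϵ when |y − 8| < 16ϵ.
Take δ = min(4, 16ϵ). Then 0 < |y − 8| < δ gives both |y − 8| < 4 and |y − 8| < 16ϵ, so |2/y − (1/4)| < ϵ.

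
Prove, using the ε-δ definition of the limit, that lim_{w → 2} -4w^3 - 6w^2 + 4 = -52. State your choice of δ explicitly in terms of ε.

δ = min(1, ε/106)

Fix ε > 0. We want δ > 0 such that 0 < |w − 2| < δ implies |(-4w^3 - 6w^2 + 4) + 52| < ε.
(-4w^3 - 6w^2 + 4) + 52 = -4w^3 - 6w^2 + 56 = (w − 2)(-4w^2 - 14w - 28).
So |(-4w^3 - 6w^2 + 4) + 52| = |w − 2|·|-4w^2 - 14w - 28|.
Require δ ≤ 1. Then |w − 2| < 1 gives |w| < 3, and by the triangle inequality |-4w^2 - 14w - 28| ≤ 4·3^2 + 14·3 + 28 = 106.
Hence |(-4w^3 - 6w^2 + 4) + 52| ≤ 106|w − 2| < ε provided |w − 2| < ε/106.
Take δ = min(1, ε/106). Then 0 < |w − 2| < δ gives both |w − 2| < 1 and |w − 2| < ε/106, so |(-4w^3 - 6w^2 + 4) + 52| < ε.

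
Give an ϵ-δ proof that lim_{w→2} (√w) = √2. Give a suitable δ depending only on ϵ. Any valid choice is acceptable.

Let ϵ > 0 be given. We want δ > 0 such that 0 < |w − 2| < δ implies |√w − √2| < ϵ.
Multiplying by the conjugate, |√w − √2| = |w − 2|/(√w + √2).
Restrict δ ≤ 2 so that |w − 2| < 2 forces w > 0, and then √w + √2 > √2.
Hence |√w − √2| < |w − 2|/√2, which is < ϵ once |w − 2| < √2·ϵ.
Take δ = min(2, √2·ϵ). If 0 < |w − 2| < δ then w > 0 and |√w − √2| < |w − 2|/√2 < ϵ.

δ = min(2, √2·ϵ)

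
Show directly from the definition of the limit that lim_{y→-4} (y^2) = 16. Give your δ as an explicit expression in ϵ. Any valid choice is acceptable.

δ = min(1, ϵ/9)

Suppose ϵ > 0. We seek δ > 0 with 0 < |y + 4| < δ ⇒ |y^2 − 16| < ϵ.
Factor: y^2 − 16 = (y + 4)(y - 4), so |y^2 − 16| = |y + 4|·|y - 4|.
Restrict δ ≤ 1. Then |y + 4| < 1 gives |y| < 5, so by the triangle inequality |y - 4| ≤ 5 + 4 = 9.
Hence |y^2 − 16| ≤ 9|y + 4|, which is < ϵ once |y + 4| < ϵ/9.
Take δ = min(1, ϵ/9). If 0 < |y + 4| < δ then both bounds hold and |y^2 − 16| ≤ 9|y + 4| < 9·(ϵ/9) = ϵ.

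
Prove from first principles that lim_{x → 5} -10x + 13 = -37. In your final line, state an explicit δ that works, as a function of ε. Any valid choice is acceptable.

δ = ε/10

Let ε > 0 be given. We need δ > 0 so that 0 < |x − 5| < δ implies |(-10x + 13) + 37| < ε.
Since (-10x + 13) + 37 = -10(x − 5), we have |(-10x + 13) + 37| = 10|x − 5|.
So 10|x − 5| < ε exactly when |x − 5| < ε/10.
Choosing δ = ε/10 gives |(-10x + 13) + 37| = 10|x − 5| < ε whenever |x − 5| < δ.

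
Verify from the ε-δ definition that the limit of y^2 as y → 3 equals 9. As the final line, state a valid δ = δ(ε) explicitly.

Let ε > 0. We seek δ > 0 with 0 < |y − 3| < δ ⇒ |y^2 − 9| < ε.
Factor: y^2 − 9 = (y − 3)(y + 3), so |y^2 − 9| = |y − 3|·|y + 3|.
Impose δ ≤ 1 so that |y| < 4; then |y + 3| ≤ 7.
Hence |y^2 − 9| ≤ 7|y − 3|, which is < ε once |y − 3| < ε/7.
Take δ = min(1, ε/7). If 0 < |y − 3| < δ then both bounds hold and |y^2 − 9| ≤ 7|y − 3| < 7·(ε/7) = ε.

δ = min(1, ε/7)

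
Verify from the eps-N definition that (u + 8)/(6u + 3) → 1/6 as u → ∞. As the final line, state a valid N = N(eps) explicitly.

N = (5/4)/eps

Fix eps > 0. We seek N > 0 such that u > N implies |(u + 8)/(6u + 3) − (1/6)| < eps.
(u + 8)/(6u + 3) − (1/6) = (6(u + 8) − (6u + 3)) / (6(6u + 3)) = 45/(6(6u + 3)).
For u > 0 we have 6u + 3 > 6u, so |(u + 8)/(6u + 3) − (1/6)| = 45/(6(6u + 3)) < 45/(6·6u) = (5/4)/u.
Thus |(u + 8)/(6u + 3) − (1/6)| < eps whenever u > (5/4)/eps.
Take N = (5/4)/eps. If u > N then |(u + 8)/(6u + 3) − (1/6)| < (5/4)/u < eps.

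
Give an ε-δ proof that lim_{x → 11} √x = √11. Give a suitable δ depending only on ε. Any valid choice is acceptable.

Suppose ε > 0. We want δ > 0 such that 0 < |x − 11| < δ implies |√x − √11| < ε.
Rationalise: √x − √11 = (x − 11)/(√x + √11), so |√x − √11| = |x − 11|/(√x + √11).
Restrict δ ≤ 11 so that |x − 11| < 11 forces x > 0, and then √x + √11 > √11.
Hence |√x − √11| < |x − 11|/√11, which is < ε once |x − 11| < √11·ε.
Take δ = min(11, √11·ε). If 0 < |x − 11| < δ then x > 0 and |√x − √11| < |x − 11|/√11 < ε.

δ = min(11, √11·ε)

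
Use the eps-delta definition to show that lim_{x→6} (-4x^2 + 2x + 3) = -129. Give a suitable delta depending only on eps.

delta = min(1, eps/50)

Let eps > 0. We want delta > 0 such that 0 < |x − 6| < delta implies |(-4x^2 + 2x + 3) + 129| < eps.
(-4x^2 + 2x + 3) + 129 = -4x^2 + 2x + 132 = (x − 6)(-4x - 22).
So |(-4x^2 + 2x + 3) + 129| = |x − 6|·|-4x - 22|.
Require delta ≤ 1. Then |x − 6| < 1 gives |x| < 7, and by the triangle inequality |-4x - 22| ≤ 4·7 + 22 = 50.
Hence |(-4x^2 + 2x + 3) + 129| ≤ 50|x − 6| < eps provided |x − 6| < eps/50.
Choosing delta = min(1, eps/50) ensures both conditions, hence |(-4x^2 + 2x + 3) + 129| < eps.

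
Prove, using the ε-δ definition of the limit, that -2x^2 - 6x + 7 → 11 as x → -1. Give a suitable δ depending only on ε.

Fix ε > 0. We want δ > 0 such that 0 < |x + 1| < δ implies |(-2x^2 - 6x + 7) − 11| < ε.
(-2x^2 - 6x + 7) − 11 = -2x^2 - 6x - 4 = (x + 1)(-2x - 4).
So |(-2x^2 - 6x + 7) − 11| = |x + 1|·|-2x - 4|.
Assume first that |x + 1| < 1, so |x| < 2. Then |-2x - 4| ≤ 2·2 + 4 = 8.
Hence |(-2x^2 - 6x + 7) − 11| ≤ 8|x + 1| < ε provided |x + 1| < ε/8.
Choosing δ = min(1, ε/8) ensures both conditions, hence |(-2x^2 - 6x + 7) − 11| < ε.

δ = min(1, ε/8)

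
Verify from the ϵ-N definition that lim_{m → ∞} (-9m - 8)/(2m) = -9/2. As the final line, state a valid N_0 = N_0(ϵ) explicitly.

N_0 = 4/ϵ

Let ϵ > 0 be given. For m ≥ 1, |(-9m - 8)/(2m) + 9/2| = |-16|/(2(2m)) = 16/(2(2m)).
Since 2m ≥ 2m for m ≥ 1, this is ≤ 16/(2·2m) = 4/m.
So |(-9m - 8)/(2m) + 9/2| < ϵ whenever m > 4/ϵ.
Take N_0 = 4/ϵ. If m > N_0 then |(-9m - 8)/(2m) + 9/2| ≤ 4/m < ϵ.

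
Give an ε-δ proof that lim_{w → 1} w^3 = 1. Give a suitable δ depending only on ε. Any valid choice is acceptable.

Let ε > 0. We seek δ > 0 with 0 < |w − 1| < δ ⇒ |w^3 − 1| < ε.
Factor: w^3 − 1 = (w − 1)(w^2 + w + 1), so |w^3 − 1| = |w − 1|·|w^2 + w + 1|.
Impose δ ≤ 1 so that |w| < 2; then |w^2 + w + 1| ≤ 7.
Hence |w^3 − 1| ≤ 7|w − 1|, which is < ε once |w − 1| < ε/7.
Take δ = min(1, ε/7). If 0 < |w − 1| < δ then both bounds hold and |w^3 − 1| ≤ 7|w − 1| < 7·(ε/7) = ε.

δ = min(1, ε/7)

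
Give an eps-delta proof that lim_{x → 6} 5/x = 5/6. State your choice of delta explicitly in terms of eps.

delta = min(3, (18/5)eps)

Let eps > 0 be given. We seek delta > 0 such that 0 < |x − 6| < delta implies |5/x − (5/6)| < eps.
|5/x − (5/6)| = 5·|6 − x|/(6·|x|) = 5|x − 6|/(6|x|).
Restrict delta ≤ 3. Then |x − 6| < 3 gives |x| > 3, so 6|x| > 18.
Then |5/x − (5/6)| < 5|x − 6|/18, which is < eps when |x − 6| < (18/5)eps.
Take delta = min(3, (18/5)eps). Then 0 < |x − 6| < delta gives both |x − 6| < 3 and |x − 6| < (18/5)eps, so |5/x − (5/6)| < eps.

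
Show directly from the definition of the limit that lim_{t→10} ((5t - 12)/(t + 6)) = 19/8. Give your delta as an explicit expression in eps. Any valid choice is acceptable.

delta = min(8, (64/21)eps)

Fix eps > 0. We want delta > 0 with 0 < |t − 10| < delta ⇒ |(5t - 12)/(t + 6) − (19/8)| < eps.
Combining over a common denominator, (5t - 12)/(t + 6) − (19/8) = [(5t - 12)·16 − 38·(t + 6)] / [16·(t + 6)] = 42(t − 10) / (16(t + 6)).
So |(5t - 12)/(t + 6) − (19/8)| = 42|t − 10| / (16·|t + 6|).
Restrict delta ≤ 8. Then |t − 10| < 8 gives |t + 6| = |(t − 10) + 16| ≥ 16 − 8 = 8.
Hence |(5t - 12)/(t + 6) − (19/8)| < 42|t − 10|/(16·8) = (21/64)|t − 10|, which is < eps once |t − 10| < (64/21)eps.
Take delta = min(8, (64/21)eps). Then 0 < |t − 10| < delta forces both bounds, so |(5t - 12)/(t + 6) − (19/8)| < eps.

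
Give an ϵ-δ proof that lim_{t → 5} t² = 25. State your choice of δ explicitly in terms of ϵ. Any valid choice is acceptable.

Let ϵ > 0. We seek δ > 0 with 0 < |t − 5| < δ ⇒ |t² − 25| < ϵ.
Factor: t² − 25 = (t − 5)(t + 5), so |t² − 25| = |t − 5|·|t + 5|.
Restrict δ ≤ 1. Then |t − 5| < 1 gives |t| < 6, so by the triangle inequality |t + 5| ≤ 6 + 5 = 11.
Hence |t² − 25| ≤ 11|t − 5|, which is < ϵ once |t − 5| < ϵ/11.
Take δ = min(1, ϵ/11). If 0 < |t − 5| < δ then both bounds hold and |t² − 25| ≤ 11|t − 5| < 11·(ϵ/11) = ϵ.

δ = min(1, ϵ/11)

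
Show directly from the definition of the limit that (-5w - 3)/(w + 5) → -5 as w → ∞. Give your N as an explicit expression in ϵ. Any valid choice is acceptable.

N = 22/ϵ

Let ϵ > 0. We seek N > 0 such that w > N implies |(-5w - 3)/(w + 5) + 5| < ϵ.
(-5w - 3)/(w + 5) + 5 = ((-5w - 3) − (-5)(w + 5)) / ((w + 5)) = 22/((w + 5)).
For w > 0 we have w + 5 > w, so |(-5w - 3)/(w + 5) + 5| = 22/((w + 5)) < 22/(w) = 22/w.
Thus |(-5w - 3)/(w + 5) + 5| < ϵ whenever w > 22/ϵ.
Take N = 22/ϵ. If w > N then |(-5w - 3)/(w + 5) + 5| < 22/w < ϵ.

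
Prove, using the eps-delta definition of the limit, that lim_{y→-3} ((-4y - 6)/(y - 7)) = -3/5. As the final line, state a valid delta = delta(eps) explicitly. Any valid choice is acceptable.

delta = min(5, (25/17)eps)

Let eps > 0. We want delta > 0 with 0 < |y + 3| < delta ⇒ |(-4y - 6)/(y - 7) + 3/5| < eps.
Combining over a common denominator, (-4y - 6)/(y - 7) + 3/5 = [(-4y - 6)·(-10) − 6·(y - 7)] / [(-10)·(y - 7)] = 34(y + 3) / ((-10)(y - 7)).
So |(-4y - 6)/(y - 7) + 3/5| = 34|y + 3| / (10·|y − 7|).
Restrict delta ≤ 5. Then |y + 3| < 5 gives |y − 7| = |(y + 3) + (-10)| ≥ 10 − 5 = 5.
Hence |(-4y - 6)/(y - 7) + 3/5| < 34|y + 3|/(10·5) = (17/25)|y + 3|, which is < eps once |y + 3| < (25/17)eps.
Take delta = min(5, (25/17)eps). Then 0 < |y + 3| < delta forces both bounds, so |(-4y - 6)/(y - 7) + 3/5| < eps.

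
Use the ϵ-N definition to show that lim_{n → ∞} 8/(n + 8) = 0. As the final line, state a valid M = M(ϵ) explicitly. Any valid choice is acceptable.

Let ϵ > 0. For n ≥ 1, |8/(n + 8) − 0| = 8/(n + 8) ≤ 8/n.
We need 8/n < ϵ, i.e. n > 8/ϵ.
Take M = 8/ϵ. If n > M then |8/(n + 8)| ≤ 8/n < ϵ.

M = 8/ϵ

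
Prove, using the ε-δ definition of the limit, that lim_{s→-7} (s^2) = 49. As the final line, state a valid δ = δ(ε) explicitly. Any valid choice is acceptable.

Let ε > 0 be given. We seek δ > 0 with 0 < |s + 7| < δ ⇒ |s^2 − 49| < ε.
Factor: s^2 − 49 = (s + 7)(s - 7), so |s^2 − 49| = |s + 7|·|s - 7|.
Impose δ ≤ 1 so that |s| < 8; then |s - 7| ≤ 15.
Hence |s^2 − 49| ≤ 15|s + 7|, which is < ε once |s + 7| < ε/15.
Take δ = min(1, ε/15). If 0 < |s + 7| < δ then both bounds hold and |s^2 − 49| ≤ 15|s + 7| < 15·(ε/15) = ε.

δ = min(1, ε/15)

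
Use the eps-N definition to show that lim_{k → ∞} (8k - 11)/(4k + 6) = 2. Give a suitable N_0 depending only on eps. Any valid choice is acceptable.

Let eps > 0. For k ≥ 1, |(8k - 11)/(4k + 6) − 2| = |-92|/(4(4k + 6)) = 92/(4(4k + 6)).
Since 4k + 6 ≥ 4k for k ≥ 1, this is ≤ 92/(4·4k) = (23/4)/k.
So |(8k - 11)/(4k + 6) − 2| < eps whenever k > (23/4)/eps.
Take N_0 = (23/4)/eps. If k > N_0 then |(8k - 11)/(4k + 6) − 2| ≤ (23/4)/k < eps.

N_0 = (23/4)/eps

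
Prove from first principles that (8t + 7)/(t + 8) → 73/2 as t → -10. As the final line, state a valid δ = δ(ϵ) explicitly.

Let ϵ > 0. We want δ > 0 with 0 < |t + 10| < δ ⇒ |(8t + 7)/(t + 8) − (73/2)| < ϵ.
Combining over a common denominator, (8t + 7)/(t + 8) − (73/2) = [(8t + 7)·(-2) − (-73)·(t + 8)] / [(-2)·(t + 8)] = 57(t + 10) / ((-2)(t + 8)).
So |(8t + 7)/(t + 8) − (73/2)| = 57|t + 10| / (2·|t + 8|).
Require δ ≤ 1, so |t + 8| ≥ |-2| − |t + 10| > 2 − 1 = 1.
Hence |(8t + 7)/(t + 8) − (73/2)| < 57|t + 10|/(2·1) = (57/2)|t + 10|, which is < ϵ once |t + 10| < (2/57)ϵ.
Take δ = min(1, (2/57)ϵ). Then 0 < |t + 10| < δ forces both bounds, so |(8t + 7)/(t + 8) − (73/2)| < ϵ.

δ = min(1, (2/57)ϵ)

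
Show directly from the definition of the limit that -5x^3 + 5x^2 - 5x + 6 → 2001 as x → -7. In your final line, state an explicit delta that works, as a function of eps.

delta = min(2, eps/1050)

Suppose eps > 0. We want delta > 0 such that 0 < |x + 7| < delta implies |(-5x^3 + 5x^2 - 5x + 6) − 2001| < eps.
(-5x^3 + 5x^2 - 5x + 6) − 2001 = -5x^3 + 5x^2 - 5x - 1995 = (x + 7)(-5x^2 + 40x - 285).
So |(-5x^3 + 5x^2 - 5x + 6) − 2001| = |x + 7|·|-5x^2 + 40x - 285|.
Require delta ≤ 2. Then |x + 7| < 2 gives |x| < 9, and by the triangle inequality |-5x^2 + 40x - 285| ≤ 5·9^2 + 40·9 + 285 = 1050.
Hence |(-5x^3 + 5x^2 - 5x + 6) − 2001| ≤ 1050|x + 7| < eps provided |x + 7| < eps/1050.
Choosing delta = min(2, eps/1050) ensures both conditions, hence |(-5x^3 + 5x^2 - 5x + 6) − 2001| < eps.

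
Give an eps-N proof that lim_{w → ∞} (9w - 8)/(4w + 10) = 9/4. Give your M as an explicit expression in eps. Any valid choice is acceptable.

M = (61/8)/eps

Let eps > 0 be given. We seek M > 0 such that w > M implies |(9w - 8)/(4w + 10) − (9/4)| < eps.
(9w - 8)/(4w + 10) − (9/4) = (4(9w - 8) − 9(4w + 10)) / (4(4w + 10)) = -122/(4(4w + 10)).
For w > 0 we have 4w + 10 > 4w, so |(9w - 8)/(4w + 10) − (9/4)| = 122/(4(4w + 10)) < 122/(4·4w) = (61/8)/w.
Thus |(9w - 8)/(4w + 10) − (9/4)| < eps whenever w > (61/8)/eps.
Take M = (61/8)/eps. If w > M then |(9w - 8)/(4w + 10) − (9/4)| < (61/8)/w < eps.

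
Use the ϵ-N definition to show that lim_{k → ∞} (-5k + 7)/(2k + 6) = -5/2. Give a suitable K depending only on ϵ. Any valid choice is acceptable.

Fix ϵ > 0. For k ≥ 1, |(-5k + 7)/(2k + 6) + 5/2| = |44|/(2(2k + 6)) = 44/(2(2k + 6)).
Since 2k + 6 ≥ 2k for k ≥ 1, this is ≤ 44/(2·2k) = 11/k.
So |(-5k + 7)/(2k + 6) + 5/2| < ϵ whenever k > 11/ϵ.
Take K = 11/ϵ. If k > K then |(-5k + 7)/(2k + 6) + 5/2| ≤ 11/k < ϵ.

K = 11/ϵ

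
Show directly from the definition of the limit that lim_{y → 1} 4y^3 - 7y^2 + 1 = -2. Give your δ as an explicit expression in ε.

Fix ε > 0. We want δ > 0 such that 0 < |y − 1| < δ implies |(4y^3 - 7y^2 + 1) + 2| < ε.
(4y^3 - 7y^2 + 1) + 2 = 4y^3 - 7y^2 + 3 = (y − 1)(4y^2 - 3y - 3).
So |(4y^3 - 7y^2 + 1) + 2| = |y − 1|·|4y^2 - 3y - 3|.
Require δ ≤ 2. Then |y − 1| < 2 gives |y| < 3, and by the triangle inequality |4y^2 - 3y - 3| ≤ 4·3^2 + 3·3 + 3 = 48.
Hence |(4y^3 - 7y^2 + 1) + 2| ≤ 48|y − 1| < ε provided |y − 1| < ε/48.
Take δ = min(2, ε/48). Then 0 < |y − 1| < δ gives both |y − 1| < 2 and |y − 1| < ε/48, so |(4y^3 - 7y^2 + 1) + 2| < ε.

δ = min(2, ε/48)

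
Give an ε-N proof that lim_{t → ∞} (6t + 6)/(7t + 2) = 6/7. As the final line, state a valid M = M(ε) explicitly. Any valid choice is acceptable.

M = (30/49)/ε

Suppose ε > 0. We seek M > 0 such that t > M implies |(6t + 6)/(7t + 2) − (6/7)| < ε.
(6t + 6)/(7t + 2) − (6/7) = (7(6t + 6) − 6(7t + 2)) / (7(7t + 2)) = 30/(7(7t + 2)).
For t > 0 we have 7t + 2 > 7t, so |(6t + 6)/(7t + 2) − (6/7)| = 30/(7(7t + 2)) < 30/(7·7t) = (30/49)/t.
Thus |(6t + 6)/(7t + 2) − (6/7)| < ε whenever t > (30/49)/ε.
Take M = (30/49)/ε. If t > M then |(6t + 6)/(7t + 2) − (6/7)| < (30/49)/t < ε.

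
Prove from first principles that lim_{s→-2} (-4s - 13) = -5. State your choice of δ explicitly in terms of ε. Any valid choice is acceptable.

Fix ε > 0. We need δ > 0 so that 0 < |s + 2| < δ implies |(-4s - 13) + 5| < ε.
|(-4s - 13) + 5| = |-4s - 8| = 4|s + 2|.
So 4|s + 2| < ε exactly when |s + 2| < ε/4.
Choosing δ = ε/4 gives |(-4s - 13) + 5| = 4|s + 2| < ε whenever |s + 2| < δ.

δ = ε/4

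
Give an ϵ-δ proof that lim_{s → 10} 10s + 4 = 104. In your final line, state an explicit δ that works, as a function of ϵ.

δ = ϵ/10

Let ϵ > 0. We need δ > 0 so that 0 < |s − 10| < δ implies |(10s + 4) − 104| < ϵ.
|(10s + 4) − 104| = |10s - 100| = 10|s − 10|.
So 10|s − 10| < ϵ exactly when |s − 10| < ϵ/10.
Take δ = ϵ/10. If 0 < |s − 10| < δ then |(10s + 4) − 104| = 10|s − 10| < 10·(ϵ/10) = ϵ.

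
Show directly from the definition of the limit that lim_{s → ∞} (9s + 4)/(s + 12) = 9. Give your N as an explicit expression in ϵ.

Let ϵ > 0 be given. We seek N > 0 such that s > N implies |(9s + 4)/(s + 12) − 9| < ϵ.
(9s + 4)/(s + 12) − 9 = ((9s + 4) − 9(s + 12)) / ((s + 12)) = -104/((s + 12)).
For s > 0 we have s + 12 > s, so |(9s + 4)/(s + 12) − 9| = 104/((s + 12)) < 104/(s) = 104/s.
Thus |(9s + 4)/(s + 12) − 9| < ϵ whenever s > 104/ϵ.
Take N = 104/ϵ. If s > N then |(9s + 4)/(s + 12) − 9| < 104/s < ϵ.

N = 104/ϵ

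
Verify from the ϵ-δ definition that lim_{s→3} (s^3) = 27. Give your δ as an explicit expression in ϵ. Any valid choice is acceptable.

δ = min(1, ϵ/37)

Suppose ϵ > 0. We seek δ > 0 with 0 < |s − 3| < δ ⇒ |s^3 − 27| < ϵ.
Factor: s^3 − 27 = (s − 3)(s^2 + 3s + 9), so |s^3 − 27| = |s − 3|·|s^2 + 3s + 9|.
Impose δ ≤ 1 so that |s| < 4; then |s^2 + 3s + 9| ≤ 37.
Hence |s^3 − 27| ≤ 37|s − 3|, which is < ϵ once |s − 3| < ϵ/37.
Take δ = min(1, ϵ/37). If 0 < |s − 3| < δ then both bounds hold and |s^3 − 27| ≤ 37|s − 3| < 37·(ϵ/37) = ϵ.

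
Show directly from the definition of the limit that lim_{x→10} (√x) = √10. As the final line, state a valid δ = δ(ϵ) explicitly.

Fix ϵ > 0. We want δ > 0 such that 0 < |x − 10| < δ implies |√x − √10| < ϵ.
Multiplying by the conjugate, |√x − √10| = |x − 10|/(√x + √10).
Restrict δ ≤ 10 so that |x − 10| < 10 forces x > 0, and then √x + √10 > √10.
Hence |√x − √10| < |x − 10|/√10, which is < ϵ once |x − 10| < √10·ϵ.
Take δ = min(10, √10·ϵ). If 0 < |x − 10| < δ then x > 0 and |√x − √10| < |x − 10|/√10 < ϵ.

δ = min(10, √10·ϵ)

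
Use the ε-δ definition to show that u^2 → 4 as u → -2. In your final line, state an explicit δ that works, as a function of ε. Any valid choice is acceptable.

δ = min(2, ε/6)

Fix ε > 0. We seek δ > 0 with 0 < |u + 2| < δ ⇒ |u^2 − 4| < ε.
Factor: u^2 − 4 = (u + 2)(u - 2), so |u^2 − 4| = |u + 2|·|u - 2|.
Restrict δ ≤ 2. Then |u + 2| < 2 gives |u| < 4, so by the triangle inequality |u - 2| ≤ 4 + 2 = 6.
Hence |u^2 − 4| ≤ 6|u + 2|, which is < ε once |u + 2| < ε/6.
Take δ = min(2, ε/6). If 0 < |u + 2| < δ then both bounds hold and |u^2 − 4| ≤ 6|u + 2| < 6·(ε/6) = ε.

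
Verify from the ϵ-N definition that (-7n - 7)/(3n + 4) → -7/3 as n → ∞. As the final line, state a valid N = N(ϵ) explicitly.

Let ϵ > 0. For n ≥ 1, |(-7n - 7)/(3n + 4) + 7/3| = |7|/(3(3n + 4)) = 7/(3(3n + 4)).
Since 3n + 4 ≥ 3n for n ≥ 1, this is ≤ 7/(3·3n) = (7/9)/n.
So |(-7n - 7)/(3n + 4) + 7/3| < ϵ whenever n > (7/9)/ϵ.
Take N = (7/9)/ϵ. If n > N then |(-7n - 7)/(3n + 4) + 7/3| ≤ (7/9)/n < ϵ.

N = (7/9)/ϵ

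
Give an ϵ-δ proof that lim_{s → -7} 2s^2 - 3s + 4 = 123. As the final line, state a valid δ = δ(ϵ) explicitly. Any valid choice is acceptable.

Suppose ϵ > 0. We want δ > 0 such that 0 < |s + 7| < δ implies |(2s^2 - 3s + 4) − 123| < ϵ.
(2s^2 - 3s + 4) − 123 = 2s^2 - 3s - 119 = (s + 7)(2s - 17).
So |(2s^2 - 3s + 4) − 123| = |s + 7|·|2s - 17|.
Require δ ≤ 1. Then |s + 7| < 1 gives |s| < 8, and by the triangle inequality |2s - 17| ≤ 2·8 + 17 = 33.
Hence |(2s^2 - 3s + 4) − 123| ≤ 33|s + 7| < ϵ provided |s + 7| < ϵ/33.
Take δ = min(1, ϵ/33). Then 0 < |s + 7| < δ gives both |s + 7| < 1 and |s + 7| < ϵ/33, so |(2s^2 - 3s + 4) − 123| < ϵ.

δ = min(1, ϵ/33)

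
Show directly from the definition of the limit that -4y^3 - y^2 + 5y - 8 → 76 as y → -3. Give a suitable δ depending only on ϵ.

δ = min(1, ϵ/136)

Fix ϵ > 0. We want δ > 0 such that 0 < |y + 3| < δ implies |(-4y^3 - y^2 + 5y - 8) − 76| < ϵ.
(-4y^3 - y^2 + 5y - 8) − 76 = -4y^3 - y^2 + 5y - 84 = (y + 3)(-4y^2 + 11y - 28).
So |(-4y^3 - y^2 + 5y - 8) − 76| = |y + 3|·|-4y^2 + 11y - 28|.
Assume first that |y + 3| < 1, so |y| < 4. Then |-4y^2 + 11y - 28| ≤ 4·4^2 + 11·4 + 28 = 136.
Hence |(-4y^3 - y^2 + 5y - 8) − 76| ≤ 136|y + 3| < ϵ provided |y + 3| < ϵ/136.
Choosing δ = min(1, ϵ/136) ensures both conditions, hence |(-4y^3 - y^2 + 5y - 8) − 76| < ϵ.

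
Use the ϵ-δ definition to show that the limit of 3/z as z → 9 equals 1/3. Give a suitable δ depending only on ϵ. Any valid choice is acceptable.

Let ϵ > 0. We seek δ > 0 such that 0 < |z − 9| < δ implies |3/z − (1/3)| < ϵ.
|3/z − (1/3)| = 3·|9 − z|/(9·|z|) = 3|z − 9|/(9|z|).
Restrict δ ≤ 9/2. Then |z − 9| < 9/2 gives |z| > 9/2, so 9|z| > 81/2.
Then |3/z − (1/3)| < 3|z − 9|/(81/2), which is < ϵ when |z − 9| < (27/2)ϵ.
Take δ = min(9/2, (27/2)ϵ). Then 0 < |z − 9| < δ gives both |z − 9| < 9/2 and |z − 9| < (27/2)ϵ, so |3/z − (1/3)| < ϵ.

δ = min(9/2, (27/2)ϵ)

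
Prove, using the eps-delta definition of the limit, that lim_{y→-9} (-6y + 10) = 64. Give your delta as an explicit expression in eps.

Fix eps > 0. We need delta > 0 so that 0 < |y + 9| < delta implies |(-6y + 10) − 64| < eps.
|(-6y + 10) − 64| = |-6y - 54| = 6|y + 9|.
Thus it suffices that |y + 9| < eps/6.
Choosing delta = eps/6 gives |(-6y + 10) − 64| = 6|y + 9| < eps whenever |y + 9| < delta.

delta = eps/6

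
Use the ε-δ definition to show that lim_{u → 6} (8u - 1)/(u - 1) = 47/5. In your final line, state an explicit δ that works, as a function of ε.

δ = min(5/2, (25/14)ε)

Fix ε > 0. We want δ > 0 with 0 < |u − 6| < δ ⇒ |(8u - 1)/(u - 1) − (47/5)| < ε.
Combining over a common denominator, (8u - 1)/(u - 1) − (47/5) = [(8u - 1)·5 − 47·(u - 1)] / [5·(u - 1)] = -7(u − 6) / (5(u - 1)).
So |(8u - 1)/(u - 1) − (47/5)| = 7|u − 6| / (5·|u − 1|).
Restrict δ ≤ 5/2. Then |u − 6| < 5/2 gives |u − 1| = |(u − 6) + 5| ≥ 5 − 5/2 = 5/2.
Hence |(8u - 1)/(u - 1) − (47/5)| < 7|u − 6|/(5·(5/2)) = (14/25)|u − 6|, which is < ε once |u − 6| < (25/14)ε.
Take δ = min(5/2, (25/14)ε). Then 0 < |u − 6| < δ forces both bounds, so |(8u - 1)/(u - 1) − (47/5)| < ε.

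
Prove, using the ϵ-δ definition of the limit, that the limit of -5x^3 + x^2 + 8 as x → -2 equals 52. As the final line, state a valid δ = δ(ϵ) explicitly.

δ = min(1, ϵ/100)

Let ϵ > 0. We want δ > 0 such that 0 < |x + 2| < δ implies |(-5x^3 + x^2 + 8) − 52| < ϵ.
(-5x^3 + x^2 + 8) − 52 = -5x^3 + x^2 - 44 = (x + 2)(-5x^2 + 11x - 22).
So |(-5x^3 + x^2 + 8) − 52| = |x + 2|·|-5x^2 + 11x - 22|.
Require δ ≤ 1. Then |x + 2| < 1 gives |x| < 3, and by the triangle inequality |-5x^2 + 11x - 22| ≤ 5·3^2 + 11·3 + 22 = 100.
Hence |(-5x^3 + x^2 + 8) − 52| ≤ 100|x + 2| < ϵ provided |x + 2| < ϵ/100.
Take δ = min(1, ϵ/100). Then 0 < |x + 2| < δ gives both |x + 2| < 1 and |x + 2| < ϵ/100, so |(-5x^3 + x^2 + 8) − 52| < ϵ.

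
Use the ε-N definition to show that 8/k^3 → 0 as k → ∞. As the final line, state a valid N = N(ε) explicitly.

N = (8/ε)^{1/3}

Suppose ε > 0. For k ≥ 1, |8/k^3 − 0| = 8/k^3.
8/k^3 < ε ⇔ k^3 > 8/ε ⇔ k > (8/ε)^{1/3}.
Take N = (8/ε)^{1/3}. Then k > N implies 8/k^3 < ε.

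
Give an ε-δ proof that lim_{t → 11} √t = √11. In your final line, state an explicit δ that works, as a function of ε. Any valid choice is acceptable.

δ = min(11, √11·ε)

Suppose ε > 0. We want δ > 0 such that 0 < |t − 11| < δ implies |√t − √11| < ε.
Rationalise: √t − √11 = (t − 11)/(√t + √11), so |√t − √11| = |t − 11|/(√t + √11).
Restrict δ ≤ 11 so that |t − 11| < 11 forces t > 0, and then √t + √11 > √11.
Hence |√t − √11| < |t − 11|/√11, which is < ε once |t − 11| < √11·ε.
Take δ = min(11, √11·ε). If 0 < |t − 11| < δ then t > 0 and |√t − √11| < |t − 11|/√11 < ε.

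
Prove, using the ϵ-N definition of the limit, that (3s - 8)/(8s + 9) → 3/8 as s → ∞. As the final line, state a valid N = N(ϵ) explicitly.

Let ϵ > 0 be given. We seek N > 0 such that s > N implies |(3s - 8)/(8s + 9) − (3/8)| < ϵ.
(3s - 8)/(8s + 9) − (3/8) = (8(3s - 8) − 3(8s + 9)) / (8(8s + 9)) = -91/(8(8s + 9)).
For s > 0 we have 8s + 9 > 8s, so |(3s - 8)/(8s + 9) − (3/8)| = 91/(8(8s + 9)) < 91/(8·8s) = (91/64)/s.
Thus |(3s - 8)/(8s + 9) − (3/8)| < ϵ whenever s > (91/64)/ϵ.
Take N = (91/64)/ϵ. If s > N then |(3s - 8)/(8s + 9) − (3/8)| < (91/64)/s < ϵ.

N = (91/64)/ϵ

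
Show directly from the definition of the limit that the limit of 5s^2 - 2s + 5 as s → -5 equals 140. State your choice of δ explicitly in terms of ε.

Fix ε > 0. We want δ > 0 such that 0 < |s + 5| < δ implies |(5s^2 - 2s + 5) − 140| < ε.
(5s^2 - 2s + 5) − 140 = 5s^2 - 2s - 135 = (s + 5)(5s - 27).
So |(5s^2 - 2s + 5) − 140| = |s + 5|·|5s - 27|.
Require δ ≤ 1. Then |s + 5| < 1 gives |s| < 6, and by the triangle inequality |5s - 27| ≤ 5·6 + 27 = 57.
Hence |(5s^2 - 2s + 5) − 140| ≤ 57|s + 5| < ε provided |s + 5| < ε/57.
Take δ = min(1, ε/57). Then 0 < |s + 5| < δ gives both |s + 5| < 1 and |s + 5| < ε/57, so |(5s^2 - 2s + 5) − 140| < ε.

δ = min(1, ε/57)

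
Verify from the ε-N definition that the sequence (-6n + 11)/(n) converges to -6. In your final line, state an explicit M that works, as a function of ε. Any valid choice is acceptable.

M = 11/ε

Let ε > 0. For n ≥ 1, |(-6n + 11)/(n) + 6| = |11|/((n)) = 11/((n)).
Since n ≥ n for n ≥ 1, this is ≤ 11/(n) = 11/n.
So |(-6n + 11)/(n) + 6| < ε whenever n > 11/ε.
Take M = 11/ε. If n > M then |(-6n + 11)/(n) + 6| ≤ 11/n < ε.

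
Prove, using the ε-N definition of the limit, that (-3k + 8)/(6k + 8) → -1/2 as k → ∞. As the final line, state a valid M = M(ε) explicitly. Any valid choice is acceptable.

M = 2/ε

Fix ε > 0. For k ≥ 1, |(-3k + 8)/(6k + 8) + 1/2| = |72|/(6(6k + 8)) = 72/(6(6k + 8)).
Since 6k + 8 ≥ 6k for k ≥ 1, this is ≤ 72/(6·6k) = 2/k.
So |(-3k + 8)/(6k + 8) + 1/2| < ε whenever k > 2/ε.
Take M = 2/ε. If k > M then |(-3k + 8)/(6k + 8) + 1/2| ≤ 2/k < ε.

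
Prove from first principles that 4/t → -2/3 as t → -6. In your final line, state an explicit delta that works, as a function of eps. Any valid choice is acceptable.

delta = min(3, (9/2)eps)

Suppose eps > 0. We seek delta > 0 such that 0 < |t + 6| < delta implies |4/t + 2/3| < eps.
|4/t + 2/3| = 4·|-6 − t|/(6·|t|) = 4|t + 6|/(6|t|).
Require delta ≤ 3 so that |t| > 6 − 3 = 3, hence 6|t| > 18.
Then |4/t + 2/3| < 4|t + 6|/18, which is < eps when |t + 6| < (9/2)eps.
Take delta = min(3, (9/2)eps). Then 0 < |t + 6| < delta gives both |t + 6| < 3 and |t + 6| < (9/2)eps, so |4/t + 2/3| < eps.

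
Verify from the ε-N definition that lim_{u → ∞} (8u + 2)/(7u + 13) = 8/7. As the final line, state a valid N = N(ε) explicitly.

Let ε > 0. We seek N > 0 such that u > N implies |(8u + 2)/(7u + 13) − (8/7)| < ε.
(8u + 2)/(7u + 13) − (8/7) = (7(8u + 2) − 8(7u + 13)) / (7(7u + 13)) = -90/(7(7u + 13)).
For u > 0 we have 7u + 13 > 7u, so |(8u + 2)/(7u + 13) − (8/7)| = 90/(7(7u + 13)) < 90/(7·7u) = (90/49)/u.
Thus |(8u + 2)/(7u + 13) − (8/7)| < ε whenever u > (90/49)/ε.
Take N = (90/49)/ε. If u > N then |(8u + 2)/(7u + 13) − (8/7)| < (90/49)/u < ε.

N = (90/49)/ε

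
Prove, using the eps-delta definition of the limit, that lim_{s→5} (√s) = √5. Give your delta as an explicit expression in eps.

delta = min(5, √5·eps)

Let eps > 0. We want delta > 0 such that 0 < |s − 5| < delta implies |√s − √5| < eps.
Rationalise: √s − √5 = (s − 5)/(√s + √5), so |√s − √5| = |s − 5|/(√s + √5).
Restrict delta ≤ 5 so that |s − 5| < 5 forces s > 0, and then √s + √5 > √5.
Hence |√s − √5| < |s − 5|/√5, which is < eps once |s − 5| < √5·eps.
Take delta = min(5, √5·eps). If 0 < |s − 5| < delta then s > 0 and |√s − √5| < |s − 5|/√5 < eps.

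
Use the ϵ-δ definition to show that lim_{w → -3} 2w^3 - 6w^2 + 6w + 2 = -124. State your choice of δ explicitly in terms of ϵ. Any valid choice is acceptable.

δ = min(1, ϵ/122)

Let ϵ > 0. We want δ > 0 such that 0 < |w + 3| < δ implies |(2w^3 - 6w^2 + 6w + 2) + 124| < ϵ.
(2w^3 - 6w^2 + 6w + 2) + 124 = 2w^3 - 6w^2 + 6w + 126 = (w + 3)(2w^2 - 12w + 42).
So |(2w^3 - 6w^2 + 6w + 2) + 124| = |w + 3|·|2w^2 - 12w + 42|.
Assume first that |w + 3| < 1, so |w| < 4. Then |2w^2 - 12w + 42| ≤ 2·4^2 + 12·4 + 42 = 122.
Hence |(2w^3 - 6w^2 + 6w + 2) + 124| ≤ 122|w + 3| < ϵ provided |w + 3| < ϵ/122.
Choosing δ = min(1, ϵ/122) ensures both conditions, hence |(2w^3 - 6w^2 + 6w + 2) + 124| < ϵ.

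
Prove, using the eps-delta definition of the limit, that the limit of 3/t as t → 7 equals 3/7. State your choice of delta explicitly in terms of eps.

Let eps > 0. We seek delta > 0 such that 0 < |t − 7| < delta implies |3/t − (3/7)| < eps.
|3/t − (3/7)| = 3·|7 − t|/(7·|t|) = 3|t − 7|/(7|t|).
Restrict delta ≤ 7/2. Then |t − 7| < 7/2 gives |t| > 7/2, so 7|t| > 49/2.
Then |3/t − (3/7)| < 3|t − 7|/(49/2), which is < eps when |t − 7| < (49/6)eps.
Take delta = min(7/2, (49/6)eps). Then 0 < |t − 7| < delta gives both |t − 7| < 7/2 and |t − 7| < (49/6)eps, so |3/t − (3/7)| < eps.

delta = min(7/2, (49/6)eps)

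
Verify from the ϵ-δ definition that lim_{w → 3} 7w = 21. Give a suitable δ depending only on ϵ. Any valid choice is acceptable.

δ = ϵ/7

Let ϵ > 0. We need δ > 0 so that 0 < |w − 3| < δ implies |(7w) − 21| < ϵ.
|(7w) − 21| = |7w - 21| = 7|w − 3|.
So 7|w − 3| < ϵ exactly when |w − 3| < ϵ/7.
Take δ = ϵ/7. If 0 < |w − 3| < δ then |(7w) − 21| = 7|w − 3| < 7·(ϵ/7) = ϵ.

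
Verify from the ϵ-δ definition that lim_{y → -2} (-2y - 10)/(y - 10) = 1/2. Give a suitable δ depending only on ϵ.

δ = min(6, (12/5)ϵ)

Let ϵ > 0. We want δ > 0 with 0 < |y + 2| < δ ⇒ |(-2y - 10)/(y - 10) − (1/2)| < ϵ.
Combining over a common denominator, (-2y - 10)/(y - 10) − (1/2) = [(-2y - 10)·(-12) − (-6)·(y - 10)] / [(-12)·(y - 10)] = 30(y + 2) / ((-12)(y - 10)).
So |(-2y - 10)/(y - 10) − (1/2)| = 30|y + 2| / (12·|y − 10|).
Restrict δ ≤ 6. Then |y + 2| < 6 gives |y − 10| = |(y + 2) + (-12)| ≥ 12 − 6 = 6.
Hence |(-2y - 10)/(y - 10) − (1/2)| < 30|y + 2|/(12·6) = (5/12)|y + 2|, which is < ϵ once |y + 2| < (12/5)ϵ.
Take δ = min(6, (12/5)ϵ). Then 0 < |y + 2| < δ forces both bounds, so |(-2y - 10)/(y - 10) − (1/2)| < ϵ.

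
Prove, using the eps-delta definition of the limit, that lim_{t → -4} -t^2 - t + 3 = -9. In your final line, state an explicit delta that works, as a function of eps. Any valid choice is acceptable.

delta = min(1, eps/8)

Suppose eps > 0. We want delta > 0 such that 0 < |t + 4| < delta implies |(-t^2 - t + 3) + 9| < eps.
(-t^2 - t + 3) + 9 = -t^2 - t + 12 = (t + 4)(-t + 3).
So |(-t^2 - t + 3) + 9| = |t + 4|·|-t + 3|.
Require delta ≤ 1. Then |t + 4| < 1 gives |t| < 5, and by the triangle inequality |-t + 3| ≤ 5 + 3 = 8.
Hence |(-t^2 - t + 3) + 9| ≤ 8|t + 4| < eps provided |t + 4| < eps/8.
Choosing delta = min(1, eps/8) ensures both conditions, hence |(-t^2 - t + 3) + 9| < eps.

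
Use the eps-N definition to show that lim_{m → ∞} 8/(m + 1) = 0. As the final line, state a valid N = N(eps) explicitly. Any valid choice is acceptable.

Let eps > 0. For m ≥ 1, |8/(m + 1) − 0| = 8/(m + 1) ≤ 8/m.
We need 8/m < eps, i.e. m > 8/eps.
Take N = 8/eps. If m > N then |8/(m + 1)| ≤ 8/m < eps.

N = 8/eps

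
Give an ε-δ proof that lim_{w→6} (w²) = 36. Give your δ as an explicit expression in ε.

Let ε > 0 be given. We seek δ > 0 with 0 < |w − 6| < δ ⇒ |w² − 36| < ε.
Factor: w² − 36 = (w − 6)(w + 6), so |w² − 36| = |w − 6|·|w + 6|.
Restrict δ ≤ 1. Then |w − 6| < 1 gives |w| < 7, so by the triangle inequality |w + 6| ≤ 7 + 6 = 13.
Hence |w² − 36| ≤ 13|w − 6|, which is < ε once |w − 6| < ε/13.
Take δ = min(1, ε/13). If 0 < |w − 6| < δ then both bounds hold and |w² − 36| ≤ 13|w − 6| < 13·(ε/13) = ε.

δ = min(1, ε/13)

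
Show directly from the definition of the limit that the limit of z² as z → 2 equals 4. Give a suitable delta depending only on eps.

Let eps > 0. We seek delta > 0 with 0 < |z − 2| < delta ⇒ |z² − 4| < eps.
Factor: z² − 4 = (z − 2)(z + 2), so |z² − 4| = |z − 2|·|z + 2|.
Restrict delta ≤ 2. Then |z − 2| < 2 gives |z| < 4, so by the triangle inequality |z + 2| ≤ 4 + 2 = 6.
Hence |z² − 4| ≤ 6|z − 2|, which is < eps once |z − 2| < eps/6.
Take delta = min(2, eps/6). If 0 < |z − 2| < delta then both bounds hold and |z² − 4| ≤ 6|z − 2| < 6·(eps/6) = eps.

delta = min(2, eps/6)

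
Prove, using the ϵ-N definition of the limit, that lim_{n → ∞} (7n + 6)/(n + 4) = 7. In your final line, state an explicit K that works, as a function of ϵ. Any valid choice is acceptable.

Fix ϵ > 0. For n ≥ 1, |(7n + 6)/(n + 4) − 7| = |-22|/((n + 4)) = 22/((n + 4)).
Since n + 4 ≥ n for n ≥ 1, this is ≤ 22/(n) = 22/n.
So |(7n + 6)/(n + 4) − 7| < ϵ whenever n > 22/ϵ.
Take K = 22/ϵ. If n > K then |(7n + 6)/(n + 4) − 7| ≤ 22/n < ϵ.

K = 22/ϵ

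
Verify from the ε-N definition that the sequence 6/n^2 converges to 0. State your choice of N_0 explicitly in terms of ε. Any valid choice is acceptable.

N_0 = (6/ε)^{1/2}

Let ε > 0. For n ≥ 1, |6/n^2 − 0| = 6/n^2.
6/n^2 < ε ⇔ n^2 > 6/ε ⇔ n > (6/ε)^{1/2}.
Take N_0 = (6/ε)^{1/2}. Then n > N_0 implies 6/n^2 < ε.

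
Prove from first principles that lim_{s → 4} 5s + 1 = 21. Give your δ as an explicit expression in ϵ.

δ = ϵ/5

Fix ϵ > 0. We need δ > 0 so that 0 < |s − 4| < δ implies |(5s + 1) − 21| < ϵ.
Since (5s + 1) − 21 = 5(s − 4), we have |(5s + 1) − 21| = 5|s − 4|.
So 5|s − 4| < ϵ exactly when |s − 4| < ϵ/5.
Take δ = ϵ/5. If 0 < |s − 4| < δ then |(5s + 1) − 21| = 5|s − 4| < 5·(ϵ/5) = ϵ.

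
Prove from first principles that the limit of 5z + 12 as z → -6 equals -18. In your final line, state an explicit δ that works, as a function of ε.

Let ε > 0 be given. We need δ > 0 so that 0 < |z + 6| < δ implies |(5z + 12) + 18| < ε.
Since (5z + 12) + 18 = 5(z + 6), we have |(5z + 12) + 18| = 5|z + 6|.
Thus it suffices that |z + 6| < ε/5.
Take δ = ε/5. If 0 < |z + 6| < δ then |(5z + 12) + 18| = 5|z + 6| < 5·(ε/5) = ε.

δ = ε/5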